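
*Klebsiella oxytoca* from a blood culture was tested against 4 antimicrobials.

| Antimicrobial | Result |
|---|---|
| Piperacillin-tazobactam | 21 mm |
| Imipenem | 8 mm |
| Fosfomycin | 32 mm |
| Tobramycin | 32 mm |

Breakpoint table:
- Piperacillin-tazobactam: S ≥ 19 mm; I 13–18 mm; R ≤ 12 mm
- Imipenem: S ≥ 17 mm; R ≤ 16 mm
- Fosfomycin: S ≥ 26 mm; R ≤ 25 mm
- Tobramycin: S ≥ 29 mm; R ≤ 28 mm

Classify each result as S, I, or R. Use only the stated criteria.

S, R, S, S

Piperacillin-tazobactam 21 mm: ≥ 19 mm ⇒ S
Imipenem (8 mm) ≤ 16 mm — Resistant
Fosfomycin: 32 mm is ≥ 26 mm → susceptible
Tobramycin 32 mm: ≥ 29 mm ⇒ susceptible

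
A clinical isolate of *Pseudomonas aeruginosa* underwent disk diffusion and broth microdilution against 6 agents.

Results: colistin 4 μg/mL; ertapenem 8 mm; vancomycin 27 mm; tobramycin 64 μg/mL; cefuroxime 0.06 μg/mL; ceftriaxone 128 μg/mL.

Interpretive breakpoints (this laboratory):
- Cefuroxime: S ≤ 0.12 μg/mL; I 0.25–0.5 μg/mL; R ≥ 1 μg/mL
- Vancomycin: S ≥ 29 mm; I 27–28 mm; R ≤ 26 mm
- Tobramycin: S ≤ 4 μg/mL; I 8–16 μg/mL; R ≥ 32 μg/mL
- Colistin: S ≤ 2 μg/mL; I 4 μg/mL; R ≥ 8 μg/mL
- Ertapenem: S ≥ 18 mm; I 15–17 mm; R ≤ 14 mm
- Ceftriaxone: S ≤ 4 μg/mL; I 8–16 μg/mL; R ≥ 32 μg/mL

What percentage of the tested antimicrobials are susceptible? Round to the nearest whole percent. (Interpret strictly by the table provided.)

Colistin: 4 μg/mL is = 4 μg/mL — Intermediate
Ertapenem: 8 mm is ≤ 14 mm ⇒ R
Vancomycin 27 mm: in 27–28 mm ⇒ Intermediate
Tobramycin 64 μg/mL: ≥ 32 μg/mL ⇒ R
Cefuroxime 0.06 μg/mL: ≤ 0.12 μg/mL — S
Ceftriaxone (128 μg/mL) ≥ 32 μg/mL ⇒ Resistant
Susceptible: 1/6

17%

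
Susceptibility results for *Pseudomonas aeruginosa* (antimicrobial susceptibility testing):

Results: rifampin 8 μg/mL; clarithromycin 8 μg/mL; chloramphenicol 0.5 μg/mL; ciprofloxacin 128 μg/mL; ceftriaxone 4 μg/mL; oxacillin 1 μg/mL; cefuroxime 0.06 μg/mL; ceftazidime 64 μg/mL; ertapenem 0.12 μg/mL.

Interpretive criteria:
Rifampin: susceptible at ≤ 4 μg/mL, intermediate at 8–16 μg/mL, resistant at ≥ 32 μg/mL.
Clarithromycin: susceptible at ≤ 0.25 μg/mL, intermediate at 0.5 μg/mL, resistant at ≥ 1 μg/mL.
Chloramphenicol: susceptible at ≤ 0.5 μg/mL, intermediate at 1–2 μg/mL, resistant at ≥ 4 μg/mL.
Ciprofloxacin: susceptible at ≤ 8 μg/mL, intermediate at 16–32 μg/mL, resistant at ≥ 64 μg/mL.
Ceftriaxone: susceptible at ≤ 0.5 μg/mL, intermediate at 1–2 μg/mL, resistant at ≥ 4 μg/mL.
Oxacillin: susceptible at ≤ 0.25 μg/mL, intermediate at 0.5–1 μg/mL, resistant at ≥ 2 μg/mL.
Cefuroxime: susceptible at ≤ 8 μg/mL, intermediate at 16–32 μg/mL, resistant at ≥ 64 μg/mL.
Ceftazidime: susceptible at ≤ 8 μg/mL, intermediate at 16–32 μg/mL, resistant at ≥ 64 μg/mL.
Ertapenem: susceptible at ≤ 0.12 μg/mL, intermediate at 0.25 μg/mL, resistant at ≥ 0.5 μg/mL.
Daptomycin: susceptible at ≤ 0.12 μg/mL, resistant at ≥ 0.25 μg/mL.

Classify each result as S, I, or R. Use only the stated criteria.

I, R, S, R, R, I, S, R, S

Rifampin (8 μg/mL) in 8–16 μg/mL ⇒ I
Clarithromycin: 8 μg/mL is ≥ 1 μg/mL — Resistant
Chloramphenicol 0.5 μg/mL: ≤ 0.5 μg/mL — Susceptible
Ciprofloxacin 128 μg/mL: ≥ 64 μg/mL — Resistant
Ceftriaxone: 4 μg/mL is ≥ 4 μg/mL — Resistant
Oxacillin 1 μg/mL: in 0.5–1 μg/mL → I
Cefuroxime (0.06 μg/mL) ≤ 8 μg/mL → Susceptible
Ceftazidime: 64 μg/mL is ≥ 64 μg/mL — resistant
Ertapenem: 0.12 μg/mL is ≤ 0.12 μg/mL → susceptible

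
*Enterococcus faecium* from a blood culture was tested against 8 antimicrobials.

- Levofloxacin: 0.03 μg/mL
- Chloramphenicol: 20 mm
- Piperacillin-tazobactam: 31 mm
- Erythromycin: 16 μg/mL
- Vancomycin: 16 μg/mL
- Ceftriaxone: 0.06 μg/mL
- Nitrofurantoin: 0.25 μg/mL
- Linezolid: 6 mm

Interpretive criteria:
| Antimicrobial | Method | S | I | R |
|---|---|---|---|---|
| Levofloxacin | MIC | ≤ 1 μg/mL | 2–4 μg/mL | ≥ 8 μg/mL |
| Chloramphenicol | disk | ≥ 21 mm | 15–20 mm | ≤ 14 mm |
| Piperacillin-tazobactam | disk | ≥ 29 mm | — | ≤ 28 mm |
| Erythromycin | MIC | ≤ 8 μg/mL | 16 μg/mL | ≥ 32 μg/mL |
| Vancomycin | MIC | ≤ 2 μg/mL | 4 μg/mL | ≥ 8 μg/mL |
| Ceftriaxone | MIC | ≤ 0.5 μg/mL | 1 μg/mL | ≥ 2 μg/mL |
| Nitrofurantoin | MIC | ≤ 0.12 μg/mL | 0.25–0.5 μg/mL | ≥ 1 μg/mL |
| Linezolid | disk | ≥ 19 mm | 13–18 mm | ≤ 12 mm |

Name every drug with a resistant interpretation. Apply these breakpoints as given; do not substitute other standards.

Levofloxacin 0.03 μg/mL: ≤ 1 μg/mL → susceptible
Chloramphenicol (20 mm) in 15–20 mm → Intermediate
Piperacillin-tazobactam (31 mm) ≥ 29 mm → Susceptible
Erythromycin 16 μg/mL: = 16 μg/mL → I
Vancomycin (16 μg/mL) ≥ 8 μg/mL ⇒ resistant
Ceftriaxone (0.06 μg/mL) ≤ 0.5 μg/mL → S
Nitrofurantoin (0.25 μg/mL) in 0.25–0.5 μg/mL ⇒ Intermediate
Linezolid 6 mm: ≤ 12 mm → Resistant

vancomycin, linezolid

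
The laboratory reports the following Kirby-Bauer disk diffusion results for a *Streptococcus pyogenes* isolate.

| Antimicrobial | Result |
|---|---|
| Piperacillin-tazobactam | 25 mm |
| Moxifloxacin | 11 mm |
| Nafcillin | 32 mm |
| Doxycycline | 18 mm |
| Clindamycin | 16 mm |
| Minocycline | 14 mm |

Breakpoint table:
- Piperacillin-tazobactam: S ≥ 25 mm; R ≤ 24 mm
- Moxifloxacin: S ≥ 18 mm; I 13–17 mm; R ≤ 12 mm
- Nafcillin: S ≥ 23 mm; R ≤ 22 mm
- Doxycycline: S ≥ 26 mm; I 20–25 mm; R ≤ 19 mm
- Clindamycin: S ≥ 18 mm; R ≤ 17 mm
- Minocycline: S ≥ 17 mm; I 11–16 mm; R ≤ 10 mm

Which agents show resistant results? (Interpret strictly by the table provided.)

moxifloxacin, doxycycline, clindamycin

Piperacillin-tazobactam: 25 mm is ≥ 25 mm ⇒ susceptible
Moxifloxacin (11 mm) ≤ 12 mm — resistant
Nafcillin 32 mm: ≥ 23 mm → susceptible
Doxycycline: 18 mm is ≤ 19 mm — R
Clindamycin (16 mm) ≤ 17 mm — resistant
Minocycline: 14 mm is in 11–16 mm — Intermediate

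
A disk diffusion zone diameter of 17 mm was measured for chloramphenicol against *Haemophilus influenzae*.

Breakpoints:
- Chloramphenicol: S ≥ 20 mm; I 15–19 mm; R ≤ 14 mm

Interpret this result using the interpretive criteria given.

I

Chloramphenicol (17 mm) in 15–19 mm → intermediate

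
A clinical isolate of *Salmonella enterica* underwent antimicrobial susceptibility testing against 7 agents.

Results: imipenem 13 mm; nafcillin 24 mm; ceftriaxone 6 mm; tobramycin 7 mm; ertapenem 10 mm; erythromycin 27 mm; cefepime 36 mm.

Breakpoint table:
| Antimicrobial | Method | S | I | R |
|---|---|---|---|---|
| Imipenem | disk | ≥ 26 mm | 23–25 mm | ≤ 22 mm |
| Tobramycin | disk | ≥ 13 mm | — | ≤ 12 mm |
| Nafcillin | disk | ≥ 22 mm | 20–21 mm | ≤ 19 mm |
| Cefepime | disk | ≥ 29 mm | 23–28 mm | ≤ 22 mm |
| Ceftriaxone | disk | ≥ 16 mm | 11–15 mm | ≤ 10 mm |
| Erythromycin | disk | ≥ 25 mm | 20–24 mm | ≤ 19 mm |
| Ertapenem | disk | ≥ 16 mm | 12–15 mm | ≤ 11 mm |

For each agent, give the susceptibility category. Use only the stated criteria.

R, S, R, R, R, S, S

Imipenem (13 mm) ≤ 22 mm — R
Nafcillin (24 mm) ≥ 22 mm → Susceptible
Ceftriaxone: 6 mm is ≤ 10 mm → Resistant
Tobramycin (7 mm) ≤ 12 mm ⇒ Resistant
Ertapenem 10 mm: ≤ 11 mm — R
Erythromycin (27 mm) ≥ 25 mm — Susceptible
Cefepime (36 mm) ≥ 29 mm — S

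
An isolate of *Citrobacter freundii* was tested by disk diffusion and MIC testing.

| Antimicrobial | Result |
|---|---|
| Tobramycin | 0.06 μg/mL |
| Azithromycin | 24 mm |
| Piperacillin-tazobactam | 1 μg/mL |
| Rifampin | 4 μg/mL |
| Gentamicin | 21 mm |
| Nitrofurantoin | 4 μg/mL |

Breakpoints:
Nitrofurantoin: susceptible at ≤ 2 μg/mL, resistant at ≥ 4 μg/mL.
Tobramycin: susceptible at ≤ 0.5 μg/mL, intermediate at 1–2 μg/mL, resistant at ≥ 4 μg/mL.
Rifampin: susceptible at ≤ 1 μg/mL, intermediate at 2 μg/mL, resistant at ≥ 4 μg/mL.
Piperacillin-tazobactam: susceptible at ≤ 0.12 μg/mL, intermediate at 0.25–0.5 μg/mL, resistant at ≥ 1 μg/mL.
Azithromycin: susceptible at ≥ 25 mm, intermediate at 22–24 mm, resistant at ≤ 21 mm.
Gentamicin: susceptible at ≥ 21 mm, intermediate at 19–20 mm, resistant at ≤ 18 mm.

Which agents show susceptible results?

tobramycin, gentamicin

Tobramycin 0.06 μg/mL: ≤ 0.5 μg/mL — Susceptible
Azithromycin 24 mm: in 22–24 mm → intermediate
Piperacillin-tazobactam: 1 μg/mL is ≥ 1 μg/mL — Resistant
Rifampin (4 μg/mL) ≥ 4 μg/mL — Resistant
Gentamicin (21 mm) ≥ 21 mm → susceptible
Nitrofurantoin: 4 μg/mL is ≥ 4 μg/mL → R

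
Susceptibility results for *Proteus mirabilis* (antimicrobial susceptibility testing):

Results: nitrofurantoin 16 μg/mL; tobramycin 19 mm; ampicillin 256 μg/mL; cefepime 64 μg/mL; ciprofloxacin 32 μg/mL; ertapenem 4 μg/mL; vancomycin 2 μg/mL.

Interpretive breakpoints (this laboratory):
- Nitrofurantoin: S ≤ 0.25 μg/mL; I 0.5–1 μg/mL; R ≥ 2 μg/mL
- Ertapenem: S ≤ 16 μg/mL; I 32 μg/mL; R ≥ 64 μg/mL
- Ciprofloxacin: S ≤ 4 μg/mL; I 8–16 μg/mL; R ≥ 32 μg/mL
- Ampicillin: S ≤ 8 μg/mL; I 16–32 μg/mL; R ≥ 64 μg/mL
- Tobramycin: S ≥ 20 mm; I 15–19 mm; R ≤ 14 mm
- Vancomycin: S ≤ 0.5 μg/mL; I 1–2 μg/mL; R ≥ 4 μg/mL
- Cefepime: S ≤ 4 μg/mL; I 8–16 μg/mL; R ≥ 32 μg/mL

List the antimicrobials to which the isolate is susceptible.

Nitrofurantoin (16 μg/mL) ≥ 2 μg/mL — R
Tobramycin: 19 mm is in 15–19 mm — I
Ampicillin: 256 μg/mL is ≥ 64 μg/mL → Resistant
Cefepime 64 μg/mL: ≥ 32 μg/mL → R
Ciprofloxacin: 32 μg/mL is ≥ 32 μg/mL — R
Ertapenem (4 μg/mL) ≤ 16 μg/mL ⇒ Susceptible
Vancomycin: 2 μg/mL is in 1–2 μg/mL — Intermediate

ertapenem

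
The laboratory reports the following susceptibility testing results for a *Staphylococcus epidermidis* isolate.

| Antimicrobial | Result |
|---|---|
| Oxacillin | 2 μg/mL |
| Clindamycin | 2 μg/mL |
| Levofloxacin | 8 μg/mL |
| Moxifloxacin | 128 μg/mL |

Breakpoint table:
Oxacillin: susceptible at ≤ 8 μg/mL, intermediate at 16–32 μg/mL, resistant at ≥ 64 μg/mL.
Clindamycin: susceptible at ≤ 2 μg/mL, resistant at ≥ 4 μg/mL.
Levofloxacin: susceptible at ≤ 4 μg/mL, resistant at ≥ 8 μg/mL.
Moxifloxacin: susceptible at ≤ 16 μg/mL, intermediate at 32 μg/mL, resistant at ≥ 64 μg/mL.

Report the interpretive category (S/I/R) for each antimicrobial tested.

S, S, R, R

Oxacillin: 2 μg/mL is ≤ 8 μg/mL — Susceptible
Clindamycin (2 μg/mL) ≤ 2 μg/mL → S
Levofloxacin 8 μg/mL: ≥ 8 μg/mL → resistant
Moxifloxacin: 128 μg/mL is ≥ 64 μg/mL → Resistant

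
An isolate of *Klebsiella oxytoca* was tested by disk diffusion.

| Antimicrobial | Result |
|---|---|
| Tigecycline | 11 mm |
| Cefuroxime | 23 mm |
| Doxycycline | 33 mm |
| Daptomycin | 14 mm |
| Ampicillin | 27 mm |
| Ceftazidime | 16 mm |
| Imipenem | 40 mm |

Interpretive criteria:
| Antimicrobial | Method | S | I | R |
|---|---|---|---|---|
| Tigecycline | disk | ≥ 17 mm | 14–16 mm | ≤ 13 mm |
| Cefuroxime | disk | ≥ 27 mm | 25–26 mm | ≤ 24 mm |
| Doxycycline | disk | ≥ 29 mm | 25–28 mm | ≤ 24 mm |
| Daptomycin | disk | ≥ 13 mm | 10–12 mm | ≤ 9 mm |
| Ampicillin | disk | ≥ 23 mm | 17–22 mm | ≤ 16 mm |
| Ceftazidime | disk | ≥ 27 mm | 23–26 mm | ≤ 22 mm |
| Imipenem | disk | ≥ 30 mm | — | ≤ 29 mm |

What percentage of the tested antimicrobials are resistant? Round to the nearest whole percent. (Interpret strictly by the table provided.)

43%

Tigecycline: 11 mm is ≤ 13 mm ⇒ resistant
Cefuroxime (23 mm) ≤ 24 mm → Resistant
Doxycycline: 33 mm is ≥ 29 mm → S
Daptomycin (14 mm) ≥ 13 mm → S
Ampicillin (27 mm) ≥ 23 mm → Susceptible
Ceftazidime 16 mm: ≤ 22 mm → Resistant
Imipenem 40 mm: ≥ 30 mm — S
Resistant: 3/7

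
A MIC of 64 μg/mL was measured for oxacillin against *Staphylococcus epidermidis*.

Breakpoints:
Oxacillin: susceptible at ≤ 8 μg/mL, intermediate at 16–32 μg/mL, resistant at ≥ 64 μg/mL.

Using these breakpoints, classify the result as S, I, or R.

R

Oxacillin (64 μg/mL) ≥ 64 μg/mL — R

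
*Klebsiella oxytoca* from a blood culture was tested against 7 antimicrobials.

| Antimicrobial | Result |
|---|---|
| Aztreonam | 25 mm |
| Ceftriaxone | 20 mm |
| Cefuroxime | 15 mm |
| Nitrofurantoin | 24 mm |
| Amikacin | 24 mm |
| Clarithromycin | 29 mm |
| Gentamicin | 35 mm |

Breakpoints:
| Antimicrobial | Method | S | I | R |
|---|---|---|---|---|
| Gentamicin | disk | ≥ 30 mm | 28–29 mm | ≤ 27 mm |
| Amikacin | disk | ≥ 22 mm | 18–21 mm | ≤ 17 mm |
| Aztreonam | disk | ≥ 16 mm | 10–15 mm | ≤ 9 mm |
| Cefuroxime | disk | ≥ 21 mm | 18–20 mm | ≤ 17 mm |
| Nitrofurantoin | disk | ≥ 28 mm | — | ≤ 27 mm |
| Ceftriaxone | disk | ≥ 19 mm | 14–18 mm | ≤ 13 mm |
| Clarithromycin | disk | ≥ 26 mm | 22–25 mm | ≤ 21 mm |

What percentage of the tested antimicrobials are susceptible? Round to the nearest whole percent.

Aztreonam (25 mm) ≥ 16 mm — Susceptible
Ceftriaxone: 20 mm is ≥ 19 mm → Susceptible
Cefuroxime: 15 mm is ≤ 17 mm → resistant
Nitrofurantoin (24 mm) ≤ 27 mm → resistant
Amikacin (24 mm) ≥ 22 mm ⇒ susceptible
Clarithromycin 29 mm: ≥ 26 mm ⇒ S
Gentamicin 35 mm: ≥ 30 mm — S
Susceptible: 5/7

71%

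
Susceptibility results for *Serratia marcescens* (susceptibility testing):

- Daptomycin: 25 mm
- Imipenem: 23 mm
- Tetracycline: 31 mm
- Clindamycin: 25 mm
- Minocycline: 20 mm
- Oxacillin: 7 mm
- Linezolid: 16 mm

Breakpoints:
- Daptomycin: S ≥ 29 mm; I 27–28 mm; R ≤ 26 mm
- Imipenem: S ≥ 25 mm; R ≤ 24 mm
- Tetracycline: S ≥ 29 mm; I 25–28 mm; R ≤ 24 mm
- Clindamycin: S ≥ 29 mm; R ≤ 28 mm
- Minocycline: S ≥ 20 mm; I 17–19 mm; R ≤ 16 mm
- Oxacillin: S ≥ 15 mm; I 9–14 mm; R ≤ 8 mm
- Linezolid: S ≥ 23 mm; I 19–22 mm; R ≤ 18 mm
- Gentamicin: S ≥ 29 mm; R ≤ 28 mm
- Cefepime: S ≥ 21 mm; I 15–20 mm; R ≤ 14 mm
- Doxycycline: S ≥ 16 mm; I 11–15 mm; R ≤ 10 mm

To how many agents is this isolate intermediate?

Daptomycin (25 mm) ≤ 26 mm → resistant
Imipenem: 23 mm is ≤ 24 mm → resistant
Tetracycline (31 mm) ≥ 29 mm ⇒ S
Clindamycin: 25 mm is ≤ 28 mm — resistant
Minocycline (20 mm) ≥ 20 mm ⇒ S
Oxacillin (7 mm) ≤ 8 mm → resistant
Linezolid 16 mm: ≤ 18 mm → resistant
Intermediate: 0

0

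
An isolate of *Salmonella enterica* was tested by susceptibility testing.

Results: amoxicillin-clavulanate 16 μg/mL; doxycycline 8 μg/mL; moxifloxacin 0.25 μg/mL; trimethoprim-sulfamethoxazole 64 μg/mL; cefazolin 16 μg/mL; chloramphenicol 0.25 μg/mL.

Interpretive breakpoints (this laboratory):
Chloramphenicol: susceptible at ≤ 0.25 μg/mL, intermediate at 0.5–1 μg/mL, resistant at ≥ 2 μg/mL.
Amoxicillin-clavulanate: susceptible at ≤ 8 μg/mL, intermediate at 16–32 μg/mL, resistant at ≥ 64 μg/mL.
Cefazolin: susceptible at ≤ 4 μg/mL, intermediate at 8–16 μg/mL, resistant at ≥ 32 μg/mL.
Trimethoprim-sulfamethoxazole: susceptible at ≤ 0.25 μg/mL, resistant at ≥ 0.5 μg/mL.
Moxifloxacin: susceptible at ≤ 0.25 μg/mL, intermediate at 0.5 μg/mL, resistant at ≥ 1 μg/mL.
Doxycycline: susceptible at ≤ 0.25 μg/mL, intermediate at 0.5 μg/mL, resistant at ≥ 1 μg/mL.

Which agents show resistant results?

doxycycline, trimethoprim-sulfamethoxazole

Amoxicillin-clavulanate: 16 μg/mL is in 16–32 μg/mL ⇒ intermediate
Doxycycline: 8 μg/mL is ≥ 1 μg/mL → R
Moxifloxacin 0.25 μg/mL: ≤ 0.25 μg/mL — S
Trimethoprim-sulfamethoxazole 64 μg/mL: ≥ 0.5 μg/mL — resistant
Cefazolin: 16 μg/mL is in 8–16 μg/mL ⇒ intermediate
Chloramphenicol: 0.25 μg/mL is ≤ 0.25 μg/mL ⇒ Susceptible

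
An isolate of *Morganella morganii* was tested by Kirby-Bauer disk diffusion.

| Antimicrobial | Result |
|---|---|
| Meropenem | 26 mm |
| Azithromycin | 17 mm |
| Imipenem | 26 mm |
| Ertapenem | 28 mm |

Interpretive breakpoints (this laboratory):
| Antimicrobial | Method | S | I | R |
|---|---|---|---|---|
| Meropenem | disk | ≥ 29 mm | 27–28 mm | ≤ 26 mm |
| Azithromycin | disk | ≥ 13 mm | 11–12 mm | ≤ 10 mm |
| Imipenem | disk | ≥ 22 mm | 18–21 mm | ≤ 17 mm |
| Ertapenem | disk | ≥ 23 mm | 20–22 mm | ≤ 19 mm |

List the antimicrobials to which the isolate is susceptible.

azithromycin, imipenem, ertapenem

Meropenem: 26 mm is ≤ 26 mm ⇒ Resistant
Azithromycin: 17 mm is ≥ 13 mm → S
Imipenem (26 mm) ≥ 22 mm ⇒ Susceptible
Ertapenem (28 mm) ≥ 23 mm — susceptible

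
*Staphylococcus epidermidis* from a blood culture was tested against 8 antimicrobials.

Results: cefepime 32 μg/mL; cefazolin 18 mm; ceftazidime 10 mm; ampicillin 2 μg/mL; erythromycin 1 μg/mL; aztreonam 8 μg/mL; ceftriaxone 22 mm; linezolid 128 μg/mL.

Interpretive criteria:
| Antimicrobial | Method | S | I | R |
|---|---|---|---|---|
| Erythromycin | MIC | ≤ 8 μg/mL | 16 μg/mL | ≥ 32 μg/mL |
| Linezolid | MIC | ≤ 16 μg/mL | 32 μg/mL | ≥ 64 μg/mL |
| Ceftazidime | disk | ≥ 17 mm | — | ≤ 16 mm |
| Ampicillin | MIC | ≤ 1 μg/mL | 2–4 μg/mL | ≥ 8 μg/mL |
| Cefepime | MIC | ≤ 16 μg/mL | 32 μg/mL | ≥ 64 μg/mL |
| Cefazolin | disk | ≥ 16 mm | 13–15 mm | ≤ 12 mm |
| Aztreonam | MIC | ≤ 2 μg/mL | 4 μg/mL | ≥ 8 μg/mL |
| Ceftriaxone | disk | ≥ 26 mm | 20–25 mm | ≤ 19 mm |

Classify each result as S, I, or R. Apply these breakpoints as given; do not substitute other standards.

Cefepime: 32 μg/mL is = 32 μg/mL — I
Cefazolin 18 mm: ≥ 16 mm ⇒ S
Ceftazidime (10 mm) ≤ 16 mm — R
Ampicillin 2 μg/mL: in 2–4 μg/mL → intermediate
Erythromycin 1 μg/mL: ≤ 8 μg/mL → Susceptible
Aztreonam: 8 μg/mL is ≥ 8 μg/mL ⇒ Resistant
Ceftriaxone (22 mm) in 20–25 mm → intermediate
Linezolid: 128 μg/mL is ≥ 64 μg/mL ⇒ resistant

I, S, R, I, S, R, I, R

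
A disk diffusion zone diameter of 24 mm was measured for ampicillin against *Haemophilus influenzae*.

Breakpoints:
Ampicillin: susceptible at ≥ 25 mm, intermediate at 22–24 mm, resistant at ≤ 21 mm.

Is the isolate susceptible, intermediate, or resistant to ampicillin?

Intermediate

Ampicillin: 24 mm is in 22–24 mm ⇒ Intermediate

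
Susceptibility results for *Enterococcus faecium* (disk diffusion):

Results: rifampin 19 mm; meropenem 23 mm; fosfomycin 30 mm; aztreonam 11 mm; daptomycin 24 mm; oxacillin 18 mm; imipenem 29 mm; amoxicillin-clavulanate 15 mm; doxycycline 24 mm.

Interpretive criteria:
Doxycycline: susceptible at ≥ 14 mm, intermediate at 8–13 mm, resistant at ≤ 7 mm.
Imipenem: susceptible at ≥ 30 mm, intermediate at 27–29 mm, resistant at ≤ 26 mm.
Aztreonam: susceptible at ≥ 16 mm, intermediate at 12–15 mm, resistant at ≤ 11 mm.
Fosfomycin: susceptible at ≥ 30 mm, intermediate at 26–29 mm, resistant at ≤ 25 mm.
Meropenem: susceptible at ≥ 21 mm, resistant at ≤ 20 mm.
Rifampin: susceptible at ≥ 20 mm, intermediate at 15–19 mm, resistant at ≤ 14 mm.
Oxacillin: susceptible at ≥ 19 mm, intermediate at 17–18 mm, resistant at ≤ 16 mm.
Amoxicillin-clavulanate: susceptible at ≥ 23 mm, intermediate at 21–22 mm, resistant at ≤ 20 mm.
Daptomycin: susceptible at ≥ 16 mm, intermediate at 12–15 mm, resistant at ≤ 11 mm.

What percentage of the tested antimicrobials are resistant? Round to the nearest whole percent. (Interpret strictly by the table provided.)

22%

Rifampin 19 mm: in 15–19 mm ⇒ I
Meropenem: 23 mm is ≥ 21 mm ⇒ susceptible
Fosfomycin 30 mm: ≥ 30 mm — susceptible
Aztreonam 11 mm: ≤ 11 mm ⇒ R
Daptomycin: 24 mm is ≥ 16 mm → Susceptible
Oxacillin 18 mm: in 17–18 mm ⇒ Intermediate
Imipenem (29 mm) in 27–29 mm ⇒ I
Amoxicillin-clavulanate 15 mm: ≤ 20 mm — Resistant
Doxycycline (24 mm) ≥ 14 mm ⇒ susceptible
Resistant: 2/9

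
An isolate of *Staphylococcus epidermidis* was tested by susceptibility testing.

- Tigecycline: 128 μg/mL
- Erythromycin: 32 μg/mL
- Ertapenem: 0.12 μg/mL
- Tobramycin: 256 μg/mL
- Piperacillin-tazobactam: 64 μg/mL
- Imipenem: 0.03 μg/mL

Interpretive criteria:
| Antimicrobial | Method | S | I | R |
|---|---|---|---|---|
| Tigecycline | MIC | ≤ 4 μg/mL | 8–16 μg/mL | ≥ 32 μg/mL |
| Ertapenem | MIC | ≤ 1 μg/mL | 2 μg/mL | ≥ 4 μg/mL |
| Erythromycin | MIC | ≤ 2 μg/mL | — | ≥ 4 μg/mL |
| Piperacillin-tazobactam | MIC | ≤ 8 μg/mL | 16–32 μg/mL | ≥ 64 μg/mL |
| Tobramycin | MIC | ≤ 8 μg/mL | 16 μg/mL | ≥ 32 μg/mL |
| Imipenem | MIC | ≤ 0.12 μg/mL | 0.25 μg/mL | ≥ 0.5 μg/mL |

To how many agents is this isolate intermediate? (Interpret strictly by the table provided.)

Tigecycline (128 μg/mL) ≥ 32 μg/mL ⇒ R
Erythromycin 32 μg/mL: ≥ 4 μg/mL — R
Ertapenem 0.12 μg/mL: ≤ 1 μg/mL — susceptible
Tobramycin 256 μg/mL: ≥ 32 μg/mL ⇒ resistant
Piperacillin-tazobactam (64 μg/mL) ≥ 64 μg/mL — Resistant
Imipenem (0.03 μg/mL) ≤ 0.12 μg/mL — Susceptible
Intermediate: 0

0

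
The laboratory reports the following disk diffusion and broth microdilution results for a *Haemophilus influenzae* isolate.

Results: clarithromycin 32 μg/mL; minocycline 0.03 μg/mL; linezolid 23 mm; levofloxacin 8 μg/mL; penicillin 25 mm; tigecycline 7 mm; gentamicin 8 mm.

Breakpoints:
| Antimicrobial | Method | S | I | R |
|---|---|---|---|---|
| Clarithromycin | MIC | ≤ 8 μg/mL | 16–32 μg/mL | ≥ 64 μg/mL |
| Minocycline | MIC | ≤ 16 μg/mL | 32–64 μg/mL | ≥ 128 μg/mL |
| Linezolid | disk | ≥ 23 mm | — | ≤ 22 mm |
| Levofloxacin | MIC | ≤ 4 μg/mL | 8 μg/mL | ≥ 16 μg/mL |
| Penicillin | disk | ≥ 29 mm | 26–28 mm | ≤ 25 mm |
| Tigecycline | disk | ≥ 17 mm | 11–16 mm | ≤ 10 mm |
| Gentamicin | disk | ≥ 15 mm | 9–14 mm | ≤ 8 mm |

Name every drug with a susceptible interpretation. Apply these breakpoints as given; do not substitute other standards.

minocycline, linezolid

Clarithromycin: 32 μg/mL is in 16–32 μg/mL → Intermediate
Minocycline: 0.03 μg/mL is ≤ 16 μg/mL → susceptible
Linezolid: 23 mm is ≥ 23 mm — susceptible
Levofloxacin 8 μg/mL: = 8 μg/mL — intermediate
Penicillin: 25 mm is ≤ 25 mm — R
Tigecycline (7 mm) ≤ 10 mm → resistant
Gentamicin 8 mm: ≤ 8 mm → R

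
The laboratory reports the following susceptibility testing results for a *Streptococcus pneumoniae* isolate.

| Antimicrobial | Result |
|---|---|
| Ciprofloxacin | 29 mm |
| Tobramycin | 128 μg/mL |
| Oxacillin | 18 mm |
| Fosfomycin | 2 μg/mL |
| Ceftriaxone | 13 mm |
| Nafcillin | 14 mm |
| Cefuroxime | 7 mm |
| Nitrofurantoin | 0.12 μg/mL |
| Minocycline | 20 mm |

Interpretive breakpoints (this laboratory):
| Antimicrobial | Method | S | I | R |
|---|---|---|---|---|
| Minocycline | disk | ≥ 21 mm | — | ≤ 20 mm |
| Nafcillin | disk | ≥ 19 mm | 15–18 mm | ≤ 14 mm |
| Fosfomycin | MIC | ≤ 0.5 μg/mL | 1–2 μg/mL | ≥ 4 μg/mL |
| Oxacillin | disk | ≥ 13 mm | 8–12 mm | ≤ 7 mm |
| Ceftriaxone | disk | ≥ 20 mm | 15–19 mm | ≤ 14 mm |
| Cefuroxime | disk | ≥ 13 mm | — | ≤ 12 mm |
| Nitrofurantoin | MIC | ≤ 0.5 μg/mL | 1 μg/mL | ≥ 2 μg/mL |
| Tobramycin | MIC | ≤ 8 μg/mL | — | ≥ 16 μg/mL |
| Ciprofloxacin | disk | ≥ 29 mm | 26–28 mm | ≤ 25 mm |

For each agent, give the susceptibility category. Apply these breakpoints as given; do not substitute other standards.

Ciprofloxacin: 29 mm is ≥ 29 mm — susceptible
Tobramycin: 128 μg/mL is ≥ 16 μg/mL — resistant
Oxacillin 18 mm: ≥ 13 mm — S
Fosfomycin (2 μg/mL) in 1–2 μg/mL ⇒ Intermediate
Ceftriaxone: 13 mm is ≤ 14 mm — R
Nafcillin 14 mm: ≤ 14 mm → resistant
Cefuroxime: 7 mm is ≤ 12 mm → resistant
Nitrofurantoin: 0.12 μg/mL is ≤ 0.5 μg/mL — Susceptible
Minocycline (20 mm) ≤ 20 mm ⇒ resistant

S, R, S, I, R, R, R, S, R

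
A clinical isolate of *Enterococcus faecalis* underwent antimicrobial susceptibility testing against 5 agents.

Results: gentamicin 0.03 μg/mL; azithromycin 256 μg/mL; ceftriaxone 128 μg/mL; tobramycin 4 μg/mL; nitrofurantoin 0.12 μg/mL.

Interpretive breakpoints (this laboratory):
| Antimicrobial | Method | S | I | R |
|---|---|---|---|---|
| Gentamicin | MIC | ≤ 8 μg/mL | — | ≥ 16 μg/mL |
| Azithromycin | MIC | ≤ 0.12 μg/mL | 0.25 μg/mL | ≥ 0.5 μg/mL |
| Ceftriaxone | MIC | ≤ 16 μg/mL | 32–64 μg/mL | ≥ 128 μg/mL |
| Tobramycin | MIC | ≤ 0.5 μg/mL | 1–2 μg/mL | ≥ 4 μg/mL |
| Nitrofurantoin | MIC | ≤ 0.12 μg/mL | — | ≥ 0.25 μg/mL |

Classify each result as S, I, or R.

S, R, R, R, S

Gentamicin 0.03 μg/mL: ≤ 8 μg/mL — susceptible
Azithromycin (256 μg/mL) ≥ 0.5 μg/mL — R
Ceftriaxone (128 μg/mL) ≥ 128 μg/mL — resistant
Tobramycin 4 μg/mL: ≥ 4 μg/mL — R
Nitrofurantoin 0.12 μg/mL: ≤ 0.12 μg/mL — Susceptible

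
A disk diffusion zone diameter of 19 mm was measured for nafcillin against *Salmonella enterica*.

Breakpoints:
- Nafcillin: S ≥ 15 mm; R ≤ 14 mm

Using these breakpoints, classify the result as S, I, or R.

Nafcillin: 19 mm is ≥ 15 mm ⇒ S

Susceptible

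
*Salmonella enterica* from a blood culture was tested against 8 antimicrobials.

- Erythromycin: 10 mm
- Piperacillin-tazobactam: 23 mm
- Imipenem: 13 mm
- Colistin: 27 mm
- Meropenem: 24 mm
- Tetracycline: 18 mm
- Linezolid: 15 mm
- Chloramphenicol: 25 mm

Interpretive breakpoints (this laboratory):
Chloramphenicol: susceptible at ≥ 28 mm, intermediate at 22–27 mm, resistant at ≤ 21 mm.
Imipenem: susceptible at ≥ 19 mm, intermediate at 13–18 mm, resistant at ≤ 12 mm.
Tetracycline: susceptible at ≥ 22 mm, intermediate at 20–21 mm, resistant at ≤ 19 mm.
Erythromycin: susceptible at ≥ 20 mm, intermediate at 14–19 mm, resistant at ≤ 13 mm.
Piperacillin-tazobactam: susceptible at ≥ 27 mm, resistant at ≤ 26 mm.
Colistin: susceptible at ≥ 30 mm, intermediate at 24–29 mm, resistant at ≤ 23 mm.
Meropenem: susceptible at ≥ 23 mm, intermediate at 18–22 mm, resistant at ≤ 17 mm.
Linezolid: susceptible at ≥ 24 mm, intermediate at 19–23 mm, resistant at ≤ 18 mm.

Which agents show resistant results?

Erythromycin 10 mm: ≤ 13 mm — R
Piperacillin-tazobactam (23 mm) ≤ 26 mm ⇒ Resistant
Imipenem: 13 mm is in 13–18 mm — intermediate
Colistin (27 mm) in 24–29 mm — intermediate
Meropenem: 24 mm is ≥ 23 mm ⇒ S
Tetracycline (18 mm) ≤ 19 mm ⇒ R
Linezolid 15 mm: ≤ 18 mm → resistant
Chloramphenicol (25 mm) in 22–27 mm ⇒ intermediate

erythromycin, piperacillin-tazobactam, tetracycline, linezolid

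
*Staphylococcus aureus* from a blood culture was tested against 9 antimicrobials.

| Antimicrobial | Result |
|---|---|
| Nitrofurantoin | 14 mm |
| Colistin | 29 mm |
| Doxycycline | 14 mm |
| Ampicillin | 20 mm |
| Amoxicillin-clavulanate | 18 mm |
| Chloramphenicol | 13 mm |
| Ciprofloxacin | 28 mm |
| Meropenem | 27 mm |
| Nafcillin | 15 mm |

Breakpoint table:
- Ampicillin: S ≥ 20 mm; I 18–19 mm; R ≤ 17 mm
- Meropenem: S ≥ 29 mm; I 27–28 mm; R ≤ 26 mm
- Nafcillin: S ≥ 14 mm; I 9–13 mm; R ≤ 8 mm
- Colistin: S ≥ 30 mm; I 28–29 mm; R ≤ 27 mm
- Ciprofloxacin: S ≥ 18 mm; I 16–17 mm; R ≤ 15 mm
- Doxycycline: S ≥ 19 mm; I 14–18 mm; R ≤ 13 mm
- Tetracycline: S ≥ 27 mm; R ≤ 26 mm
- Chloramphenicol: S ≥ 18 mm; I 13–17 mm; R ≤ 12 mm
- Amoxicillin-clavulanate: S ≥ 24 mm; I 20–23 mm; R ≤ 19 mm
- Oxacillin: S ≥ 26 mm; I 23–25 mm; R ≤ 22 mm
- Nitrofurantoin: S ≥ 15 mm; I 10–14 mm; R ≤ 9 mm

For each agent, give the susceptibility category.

I, I, I, S, R, I, S, I, S

Nitrofurantoin: 14 mm is in 10–14 mm ⇒ I
Colistin (29 mm) in 28–29 mm ⇒ Intermediate
Doxycycline (14 mm) in 14–18 mm — intermediate
Ampicillin 20 mm: ≥ 20 mm — Susceptible
Amoxicillin-clavulanate: 18 mm is ≤ 19 mm — resistant
Chloramphenicol: 13 mm is in 13–17 mm → I
Ciprofloxacin: 28 mm is ≥ 18 mm — Susceptible
Meropenem 27 mm: in 27–28 mm — Intermediate
Nafcillin 15 mm: ≥ 14 mm ⇒ Susceptible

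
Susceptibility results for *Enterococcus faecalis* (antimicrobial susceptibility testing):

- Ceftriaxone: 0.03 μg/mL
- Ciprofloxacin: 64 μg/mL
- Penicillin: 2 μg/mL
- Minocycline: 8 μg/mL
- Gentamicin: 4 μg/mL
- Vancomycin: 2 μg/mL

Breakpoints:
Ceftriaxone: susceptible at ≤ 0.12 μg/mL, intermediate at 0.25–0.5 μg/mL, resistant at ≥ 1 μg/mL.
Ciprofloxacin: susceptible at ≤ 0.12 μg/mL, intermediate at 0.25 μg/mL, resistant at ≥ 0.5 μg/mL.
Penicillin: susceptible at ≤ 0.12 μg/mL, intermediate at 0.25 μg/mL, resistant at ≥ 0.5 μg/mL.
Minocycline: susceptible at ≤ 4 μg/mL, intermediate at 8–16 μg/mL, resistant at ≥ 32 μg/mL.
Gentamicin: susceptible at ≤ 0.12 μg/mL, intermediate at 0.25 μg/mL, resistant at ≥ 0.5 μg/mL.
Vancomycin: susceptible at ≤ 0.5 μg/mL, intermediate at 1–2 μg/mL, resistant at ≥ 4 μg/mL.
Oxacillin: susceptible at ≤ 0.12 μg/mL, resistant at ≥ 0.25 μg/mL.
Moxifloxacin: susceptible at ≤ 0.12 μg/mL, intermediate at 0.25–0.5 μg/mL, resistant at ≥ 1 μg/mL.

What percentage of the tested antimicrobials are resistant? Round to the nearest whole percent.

Ceftriaxone: 0.03 μg/mL is ≤ 0.12 μg/mL ⇒ susceptible
Ciprofloxacin (64 μg/mL) ≥ 0.5 μg/mL ⇒ R
Penicillin 2 μg/mL: ≥ 0.5 μg/mL → R
Minocycline: 8 μg/mL is in 8–16 μg/mL ⇒ I
Gentamicin (4 μg/mL) ≥ 0.5 μg/mL — Resistant
Vancomycin 2 μg/mL: in 1–2 μg/mL ⇒ I
Resistant: 3/6

50%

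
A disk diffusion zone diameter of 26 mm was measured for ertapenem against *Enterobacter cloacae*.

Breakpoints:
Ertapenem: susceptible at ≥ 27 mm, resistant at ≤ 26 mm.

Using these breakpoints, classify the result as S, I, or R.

R

Ertapenem: 26 mm is ≤ 26 mm ⇒ R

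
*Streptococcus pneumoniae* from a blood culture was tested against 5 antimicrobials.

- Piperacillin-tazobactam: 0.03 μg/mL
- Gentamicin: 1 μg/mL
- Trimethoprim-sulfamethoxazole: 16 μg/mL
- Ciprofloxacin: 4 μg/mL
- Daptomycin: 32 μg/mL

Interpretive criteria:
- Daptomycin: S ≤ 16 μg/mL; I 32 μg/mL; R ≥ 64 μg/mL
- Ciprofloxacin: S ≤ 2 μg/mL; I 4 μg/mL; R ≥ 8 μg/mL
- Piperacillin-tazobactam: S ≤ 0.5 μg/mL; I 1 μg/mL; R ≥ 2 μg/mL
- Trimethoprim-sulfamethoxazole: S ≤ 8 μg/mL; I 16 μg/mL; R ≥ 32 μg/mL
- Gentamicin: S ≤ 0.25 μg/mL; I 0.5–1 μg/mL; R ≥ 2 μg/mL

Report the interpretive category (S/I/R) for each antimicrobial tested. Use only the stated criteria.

Piperacillin-tazobactam 0.03 μg/mL: ≤ 0.5 μg/mL — Susceptible
Gentamicin 1 μg/mL: in 0.5–1 μg/mL ⇒ I
Trimethoprim-sulfamethoxazole: 16 μg/mL is = 16 μg/mL ⇒ intermediate
Ciprofloxacin (4 μg/mL) = 4 μg/mL ⇒ I
Daptomycin: 32 μg/mL is = 32 μg/mL ⇒ Intermediate

S, I, I, I, I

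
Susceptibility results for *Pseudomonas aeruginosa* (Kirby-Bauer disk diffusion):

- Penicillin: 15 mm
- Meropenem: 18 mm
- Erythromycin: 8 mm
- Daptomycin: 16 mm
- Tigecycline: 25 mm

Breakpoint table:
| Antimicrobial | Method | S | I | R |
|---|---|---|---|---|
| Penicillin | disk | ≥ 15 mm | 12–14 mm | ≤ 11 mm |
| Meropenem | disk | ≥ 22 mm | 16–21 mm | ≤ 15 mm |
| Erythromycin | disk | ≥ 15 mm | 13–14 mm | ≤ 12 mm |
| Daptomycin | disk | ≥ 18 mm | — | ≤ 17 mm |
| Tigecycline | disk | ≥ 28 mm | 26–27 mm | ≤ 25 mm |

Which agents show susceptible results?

penicillin

Penicillin 15 mm: ≥ 15 mm — S
Meropenem: 18 mm is in 16–21 mm → I
Erythromycin: 8 mm is ≤ 12 mm → resistant
Daptomycin: 16 mm is ≤ 17 mm → R
Tigecycline 25 mm: ≤ 25 mm ⇒ Resistant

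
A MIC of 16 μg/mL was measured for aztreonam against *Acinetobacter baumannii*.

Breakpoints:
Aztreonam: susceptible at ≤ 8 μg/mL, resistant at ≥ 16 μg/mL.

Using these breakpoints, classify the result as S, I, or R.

R

Aztreonam 16 μg/mL: ≥ 16 μg/mL → resistant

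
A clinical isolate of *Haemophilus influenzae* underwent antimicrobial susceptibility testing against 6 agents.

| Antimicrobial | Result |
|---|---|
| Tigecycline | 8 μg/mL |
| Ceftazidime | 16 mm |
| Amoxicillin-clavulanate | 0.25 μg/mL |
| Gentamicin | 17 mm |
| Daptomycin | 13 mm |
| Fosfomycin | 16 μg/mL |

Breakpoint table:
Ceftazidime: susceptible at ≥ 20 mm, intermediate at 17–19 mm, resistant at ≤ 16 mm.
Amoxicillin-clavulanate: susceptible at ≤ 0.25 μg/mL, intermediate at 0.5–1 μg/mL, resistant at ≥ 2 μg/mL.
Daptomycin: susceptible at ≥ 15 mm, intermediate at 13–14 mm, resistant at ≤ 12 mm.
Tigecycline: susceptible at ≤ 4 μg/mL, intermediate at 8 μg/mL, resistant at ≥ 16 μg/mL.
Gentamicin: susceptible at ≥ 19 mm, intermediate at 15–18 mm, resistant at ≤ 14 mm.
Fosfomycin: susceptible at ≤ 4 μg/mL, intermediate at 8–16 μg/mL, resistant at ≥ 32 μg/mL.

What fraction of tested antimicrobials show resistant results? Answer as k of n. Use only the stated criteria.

1 of 6

Tigecycline: 8 μg/mL is = 8 μg/mL ⇒ intermediate
Ceftazidime 16 mm: ≤ 16 mm ⇒ R
Amoxicillin-clavulanate: 0.25 μg/mL is ≤ 0.25 μg/mL — susceptible
Gentamicin 17 mm: in 15–18 mm ⇒ intermediate
Daptomycin 13 mm: in 13–14 mm → intermediate
Fosfomycin (16 μg/mL) in 8–16 μg/mL — Intermediate
Resistant: 1/6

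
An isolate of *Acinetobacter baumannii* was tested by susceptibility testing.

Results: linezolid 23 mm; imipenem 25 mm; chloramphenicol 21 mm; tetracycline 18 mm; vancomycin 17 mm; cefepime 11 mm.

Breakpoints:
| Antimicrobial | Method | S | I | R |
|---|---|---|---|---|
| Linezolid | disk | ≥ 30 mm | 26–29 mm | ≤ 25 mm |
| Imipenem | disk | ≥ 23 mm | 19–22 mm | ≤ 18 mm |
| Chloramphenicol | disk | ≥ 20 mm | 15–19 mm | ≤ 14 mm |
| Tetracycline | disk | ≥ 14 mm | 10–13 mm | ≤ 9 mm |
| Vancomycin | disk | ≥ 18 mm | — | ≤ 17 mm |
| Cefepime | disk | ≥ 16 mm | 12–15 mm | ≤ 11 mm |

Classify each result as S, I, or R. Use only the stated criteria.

R, S, S, S, R, R

Linezolid 23 mm: ≤ 25 mm → resistant
Imipenem (25 mm) ≥ 23 mm — S
Chloramphenicol 21 mm: ≥ 20 mm → susceptible
Tetracycline: 18 mm is ≥ 14 mm ⇒ susceptible
Vancomycin: 17 mm is ≤ 17 mm — resistant
Cefepime (11 mm) ≤ 11 mm — resistant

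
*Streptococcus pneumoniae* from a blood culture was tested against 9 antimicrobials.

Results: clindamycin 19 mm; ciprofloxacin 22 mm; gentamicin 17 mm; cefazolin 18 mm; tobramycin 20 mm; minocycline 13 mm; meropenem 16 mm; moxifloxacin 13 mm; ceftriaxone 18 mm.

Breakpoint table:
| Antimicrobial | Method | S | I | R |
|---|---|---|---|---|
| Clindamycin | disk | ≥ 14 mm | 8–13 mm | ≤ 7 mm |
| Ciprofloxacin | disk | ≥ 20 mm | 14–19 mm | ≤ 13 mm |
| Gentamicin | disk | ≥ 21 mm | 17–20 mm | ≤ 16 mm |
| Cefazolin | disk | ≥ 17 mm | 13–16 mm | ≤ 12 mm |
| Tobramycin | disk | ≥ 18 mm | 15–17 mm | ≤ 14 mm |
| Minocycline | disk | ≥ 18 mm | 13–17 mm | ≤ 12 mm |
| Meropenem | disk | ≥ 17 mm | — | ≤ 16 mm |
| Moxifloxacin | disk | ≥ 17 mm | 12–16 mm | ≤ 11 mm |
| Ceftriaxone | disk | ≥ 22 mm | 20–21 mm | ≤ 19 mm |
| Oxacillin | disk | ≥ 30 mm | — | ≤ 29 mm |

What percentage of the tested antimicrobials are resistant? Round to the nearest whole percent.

Clindamycin: 19 mm is ≥ 14 mm ⇒ susceptible
Ciprofloxacin (22 mm) ≥ 20 mm ⇒ S
Gentamicin 17 mm: in 17–20 mm ⇒ intermediate
Cefazolin: 18 mm is ≥ 17 mm → S
Tobramycin: 20 mm is ≥ 18 mm ⇒ S
Minocycline (13 mm) in 13–17 mm → I
Meropenem (16 mm) ≤ 16 mm → resistant
Moxifloxacin 13 mm: in 12–16 mm ⇒ intermediate
Ceftriaxone: 18 mm is ≤ 19 mm → resistant
Resistant: 2/9

22%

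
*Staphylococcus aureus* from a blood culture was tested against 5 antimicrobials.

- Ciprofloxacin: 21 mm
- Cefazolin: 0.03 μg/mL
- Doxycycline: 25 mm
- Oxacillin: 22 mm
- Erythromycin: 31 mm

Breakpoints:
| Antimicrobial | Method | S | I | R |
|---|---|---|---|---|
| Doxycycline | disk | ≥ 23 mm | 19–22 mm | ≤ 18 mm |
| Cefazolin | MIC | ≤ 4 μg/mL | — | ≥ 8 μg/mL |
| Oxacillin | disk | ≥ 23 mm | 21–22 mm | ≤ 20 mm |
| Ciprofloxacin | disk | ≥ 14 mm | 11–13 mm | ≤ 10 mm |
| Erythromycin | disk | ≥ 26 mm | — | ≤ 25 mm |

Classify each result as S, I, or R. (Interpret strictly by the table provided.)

S, S, S, I, S

Ciprofloxacin 21 mm: ≥ 14 mm ⇒ Susceptible
Cefazolin: 0.03 μg/mL is ≤ 4 μg/mL ⇒ susceptible
Doxycycline 25 mm: ≥ 23 mm ⇒ Susceptible
Oxacillin: 22 mm is in 21–22 mm — intermediate
Erythromycin: 31 mm is ≥ 26 mm → susceptible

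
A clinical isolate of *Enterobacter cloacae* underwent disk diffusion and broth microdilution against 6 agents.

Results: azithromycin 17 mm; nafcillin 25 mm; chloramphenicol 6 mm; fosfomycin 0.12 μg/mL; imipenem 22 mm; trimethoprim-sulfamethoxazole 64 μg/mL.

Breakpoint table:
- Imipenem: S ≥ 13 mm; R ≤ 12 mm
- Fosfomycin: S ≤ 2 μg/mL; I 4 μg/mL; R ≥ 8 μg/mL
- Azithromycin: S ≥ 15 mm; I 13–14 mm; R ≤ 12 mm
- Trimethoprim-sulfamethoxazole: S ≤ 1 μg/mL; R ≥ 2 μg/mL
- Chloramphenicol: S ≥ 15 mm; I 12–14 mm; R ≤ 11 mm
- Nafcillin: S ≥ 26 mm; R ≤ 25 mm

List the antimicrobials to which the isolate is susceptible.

Azithromycin 17 mm: ≥ 15 mm → susceptible
Nafcillin: 25 mm is ≤ 25 mm → Resistant
Chloramphenicol 6 mm: ≤ 11 mm → resistant
Fosfomycin (0.12 μg/mL) ≤ 2 μg/mL — S
Imipenem: 22 mm is ≥ 13 mm ⇒ susceptible
Trimethoprim-sulfamethoxazole: 64 μg/mL is ≥ 2 μg/mL → R

azithromycin, fosfomycin, imipenem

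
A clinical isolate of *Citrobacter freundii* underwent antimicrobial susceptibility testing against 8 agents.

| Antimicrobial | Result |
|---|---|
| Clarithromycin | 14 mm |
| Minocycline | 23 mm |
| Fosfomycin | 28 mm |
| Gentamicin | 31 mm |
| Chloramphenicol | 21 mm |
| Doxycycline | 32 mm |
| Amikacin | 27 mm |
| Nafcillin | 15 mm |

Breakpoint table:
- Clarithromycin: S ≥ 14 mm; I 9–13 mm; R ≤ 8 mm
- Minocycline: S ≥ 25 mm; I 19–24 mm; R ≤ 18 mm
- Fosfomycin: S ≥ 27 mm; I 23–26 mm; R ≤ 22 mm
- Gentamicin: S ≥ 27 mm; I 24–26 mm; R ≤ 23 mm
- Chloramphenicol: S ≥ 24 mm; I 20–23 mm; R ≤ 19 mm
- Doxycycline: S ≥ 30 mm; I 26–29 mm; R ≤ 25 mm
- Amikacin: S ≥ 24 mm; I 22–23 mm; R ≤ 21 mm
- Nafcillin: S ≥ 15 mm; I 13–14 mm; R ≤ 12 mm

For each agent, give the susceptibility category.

S, I, S, S, I, S, S, S

Clarithromycin (14 mm) ≥ 14 mm — susceptible
Minocycline (23 mm) in 19–24 mm ⇒ Intermediate
Fosfomycin (28 mm) ≥ 27 mm — Susceptible
Gentamicin (31 mm) ≥ 27 mm ⇒ Susceptible
Chloramphenicol: 21 mm is in 20–23 mm → intermediate
Doxycycline: 32 mm is ≥ 30 mm — Susceptible
Amikacin: 27 mm is ≥ 24 mm → Susceptible
Nafcillin: 15 mm is ≥ 15 mm → S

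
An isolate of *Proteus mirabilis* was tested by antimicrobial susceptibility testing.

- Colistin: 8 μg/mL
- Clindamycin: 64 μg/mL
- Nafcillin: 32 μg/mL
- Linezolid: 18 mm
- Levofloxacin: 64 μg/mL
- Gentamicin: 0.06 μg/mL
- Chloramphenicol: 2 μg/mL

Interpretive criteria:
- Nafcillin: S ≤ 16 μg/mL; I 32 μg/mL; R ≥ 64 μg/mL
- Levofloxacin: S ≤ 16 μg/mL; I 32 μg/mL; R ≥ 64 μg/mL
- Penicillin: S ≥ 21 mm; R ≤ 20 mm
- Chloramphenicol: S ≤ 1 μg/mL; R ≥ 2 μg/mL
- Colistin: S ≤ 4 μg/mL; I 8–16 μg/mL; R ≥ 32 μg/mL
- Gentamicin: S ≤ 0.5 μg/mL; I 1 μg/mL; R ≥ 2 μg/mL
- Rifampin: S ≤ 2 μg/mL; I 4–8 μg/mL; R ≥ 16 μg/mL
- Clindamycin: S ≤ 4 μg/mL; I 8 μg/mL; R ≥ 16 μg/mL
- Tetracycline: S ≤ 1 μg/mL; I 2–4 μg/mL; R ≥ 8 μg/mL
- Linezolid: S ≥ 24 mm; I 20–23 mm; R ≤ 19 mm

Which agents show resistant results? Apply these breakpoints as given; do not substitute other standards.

clindamycin, linezolid, levofloxacin, chloramphenicol

Colistin (8 μg/mL) in 8–16 μg/mL ⇒ I
Clindamycin: 64 μg/mL is ≥ 16 μg/mL — Resistant
Nafcillin: 32 μg/mL is = 32 μg/mL ⇒ I
Linezolid (18 mm) ≤ 19 mm → resistant
Levofloxacin 64 μg/mL: ≥ 64 μg/mL → resistant
Gentamicin (0.06 μg/mL) ≤ 0.5 μg/mL — S
Chloramphenicol (2 μg/mL) ≥ 2 μg/mL → resistant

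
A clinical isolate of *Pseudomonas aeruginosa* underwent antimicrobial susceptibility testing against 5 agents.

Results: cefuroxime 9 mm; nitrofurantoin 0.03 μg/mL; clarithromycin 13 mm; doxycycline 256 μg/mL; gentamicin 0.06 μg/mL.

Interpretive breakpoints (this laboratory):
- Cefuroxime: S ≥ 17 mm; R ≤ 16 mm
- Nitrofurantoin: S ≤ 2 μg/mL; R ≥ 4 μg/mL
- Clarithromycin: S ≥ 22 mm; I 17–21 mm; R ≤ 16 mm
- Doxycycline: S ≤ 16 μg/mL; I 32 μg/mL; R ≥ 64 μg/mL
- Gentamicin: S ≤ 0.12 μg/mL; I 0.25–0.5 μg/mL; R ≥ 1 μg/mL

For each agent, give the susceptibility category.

Cefuroxime (9 mm) ≤ 16 mm — R
Nitrofurantoin (0.03 μg/mL) ≤ 2 μg/mL ⇒ Susceptible
Clarithromycin: 13 mm is ≤ 16 mm → Resistant
Doxycycline (256 μg/mL) ≥ 64 μg/mL — Resistant
Gentamicin: 0.06 μg/mL is ≤ 0.12 μg/mL — Susceptible

R, S, R, R, S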